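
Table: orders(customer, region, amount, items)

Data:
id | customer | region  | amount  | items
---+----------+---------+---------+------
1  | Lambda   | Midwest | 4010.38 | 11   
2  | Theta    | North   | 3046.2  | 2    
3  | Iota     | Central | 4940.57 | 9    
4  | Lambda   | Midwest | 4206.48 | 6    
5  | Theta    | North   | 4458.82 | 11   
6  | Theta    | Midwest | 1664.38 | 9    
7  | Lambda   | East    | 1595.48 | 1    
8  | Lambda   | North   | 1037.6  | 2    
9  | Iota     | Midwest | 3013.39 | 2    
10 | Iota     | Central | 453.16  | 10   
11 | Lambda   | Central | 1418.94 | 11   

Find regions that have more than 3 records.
SELECT region, COUNT(*) as cnt
FROM orders
GROUP BY region
HAVING COUNT(*) > 3

Result:
  Midwest: 4

Note: HAVING filters groups after aggregation, WHERE filters rows before.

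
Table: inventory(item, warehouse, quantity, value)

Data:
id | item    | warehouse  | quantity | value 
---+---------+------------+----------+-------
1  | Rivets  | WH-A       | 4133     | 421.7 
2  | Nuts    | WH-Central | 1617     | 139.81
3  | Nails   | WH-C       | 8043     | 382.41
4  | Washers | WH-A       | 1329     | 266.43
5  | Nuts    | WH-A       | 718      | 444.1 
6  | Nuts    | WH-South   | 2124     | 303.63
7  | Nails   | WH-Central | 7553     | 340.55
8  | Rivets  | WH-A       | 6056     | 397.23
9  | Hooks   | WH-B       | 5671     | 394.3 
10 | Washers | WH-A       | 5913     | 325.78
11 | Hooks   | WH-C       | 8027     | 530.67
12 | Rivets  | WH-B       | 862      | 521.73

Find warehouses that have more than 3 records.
SELECT warehouse, COUNT(*) as cnt
FROM inventory
GROUP BY warehouse
HAVING COUNT(*) > 3

Result:
  WH-A: 5

Note: HAVING filters groups after aggregation, WHERE filters rows before.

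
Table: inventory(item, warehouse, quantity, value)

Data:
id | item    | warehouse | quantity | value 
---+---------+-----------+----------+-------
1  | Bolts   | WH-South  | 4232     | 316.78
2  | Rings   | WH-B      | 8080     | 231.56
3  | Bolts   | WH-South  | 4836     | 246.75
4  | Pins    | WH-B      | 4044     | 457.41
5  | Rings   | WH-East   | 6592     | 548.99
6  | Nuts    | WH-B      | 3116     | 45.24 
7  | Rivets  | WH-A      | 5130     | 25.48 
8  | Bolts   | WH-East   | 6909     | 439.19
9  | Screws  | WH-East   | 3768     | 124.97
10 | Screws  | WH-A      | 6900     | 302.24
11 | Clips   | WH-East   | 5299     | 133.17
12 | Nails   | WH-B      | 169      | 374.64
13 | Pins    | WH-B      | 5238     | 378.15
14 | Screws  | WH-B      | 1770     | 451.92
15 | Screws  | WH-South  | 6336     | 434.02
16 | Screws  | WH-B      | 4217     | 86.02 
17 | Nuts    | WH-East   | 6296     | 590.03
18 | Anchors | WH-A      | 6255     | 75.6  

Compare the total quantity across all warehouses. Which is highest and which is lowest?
SELECT warehouse, SUM(quantity)
FROM inventory
GROUP BY warehouse
ORDER BY SUM(quantity)

All groups:
  WH-South: 15404
  WH-A: 18285
  WH-B: 26634
  WH-East: 28864

Highest: WH-East (28864)
Lowest: WH-South (15404)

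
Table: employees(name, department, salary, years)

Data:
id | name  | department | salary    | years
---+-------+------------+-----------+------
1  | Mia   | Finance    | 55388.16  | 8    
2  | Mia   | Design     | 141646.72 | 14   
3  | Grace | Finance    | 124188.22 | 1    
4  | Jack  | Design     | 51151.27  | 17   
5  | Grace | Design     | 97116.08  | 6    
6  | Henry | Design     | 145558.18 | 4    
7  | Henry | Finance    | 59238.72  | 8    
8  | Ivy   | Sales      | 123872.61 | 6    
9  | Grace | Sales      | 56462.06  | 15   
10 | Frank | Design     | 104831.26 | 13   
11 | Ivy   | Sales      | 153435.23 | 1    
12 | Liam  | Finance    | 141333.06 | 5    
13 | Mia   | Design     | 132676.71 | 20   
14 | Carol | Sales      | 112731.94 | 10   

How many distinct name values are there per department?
SELECT department, COUNT(DISTINCT name)
FROM employees
GROUP BY department

Result:
  Design: 5 distinct
  Finance: 4 distinct
  Sales: 3 distinct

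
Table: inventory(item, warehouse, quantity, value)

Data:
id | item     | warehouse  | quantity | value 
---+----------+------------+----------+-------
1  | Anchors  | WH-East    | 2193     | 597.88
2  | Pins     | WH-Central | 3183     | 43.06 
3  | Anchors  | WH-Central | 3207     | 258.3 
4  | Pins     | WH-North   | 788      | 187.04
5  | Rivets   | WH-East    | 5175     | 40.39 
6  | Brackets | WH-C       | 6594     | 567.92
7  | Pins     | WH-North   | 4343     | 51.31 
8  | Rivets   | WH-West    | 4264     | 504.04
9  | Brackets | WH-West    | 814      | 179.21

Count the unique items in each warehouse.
SELECT warehouse, COUNT(DISTINCT item)
FROM inventory
GROUP BY warehouse

Result:
  WH-C: 1 distinct
  WH-Central: 2 distinct
  WH-East: 2 distinct
  WH-North: 1 distinct
  WH-West: 2 distinct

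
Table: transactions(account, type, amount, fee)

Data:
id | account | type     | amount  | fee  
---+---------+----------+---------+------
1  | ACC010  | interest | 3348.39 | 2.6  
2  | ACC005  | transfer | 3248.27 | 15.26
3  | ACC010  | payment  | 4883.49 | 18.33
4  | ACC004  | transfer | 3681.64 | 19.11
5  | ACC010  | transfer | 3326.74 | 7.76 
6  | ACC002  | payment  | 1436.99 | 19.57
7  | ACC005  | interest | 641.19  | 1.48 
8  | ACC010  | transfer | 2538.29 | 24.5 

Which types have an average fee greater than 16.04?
SELECT type, AVG(fee)
FROM transactions
GROUP BY type
HAVING AVG(fee) > 16.04

Result:
  payment: avg=18.95
  transfer: avg=16.66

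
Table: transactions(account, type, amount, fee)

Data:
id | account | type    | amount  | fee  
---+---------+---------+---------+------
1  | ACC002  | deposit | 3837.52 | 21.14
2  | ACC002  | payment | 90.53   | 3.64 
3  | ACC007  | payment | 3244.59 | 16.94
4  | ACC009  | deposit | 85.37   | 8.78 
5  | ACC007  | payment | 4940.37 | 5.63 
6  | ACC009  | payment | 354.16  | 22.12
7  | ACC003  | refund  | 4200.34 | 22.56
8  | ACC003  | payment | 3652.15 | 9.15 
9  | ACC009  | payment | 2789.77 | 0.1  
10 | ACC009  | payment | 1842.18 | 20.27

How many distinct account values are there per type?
SELECT type, COUNT(DISTINCT account)
FROM transactions
GROUP BY type

Result:
  deposit: 2 distinct
  payment: 4 distinct
  refund: 1 distinct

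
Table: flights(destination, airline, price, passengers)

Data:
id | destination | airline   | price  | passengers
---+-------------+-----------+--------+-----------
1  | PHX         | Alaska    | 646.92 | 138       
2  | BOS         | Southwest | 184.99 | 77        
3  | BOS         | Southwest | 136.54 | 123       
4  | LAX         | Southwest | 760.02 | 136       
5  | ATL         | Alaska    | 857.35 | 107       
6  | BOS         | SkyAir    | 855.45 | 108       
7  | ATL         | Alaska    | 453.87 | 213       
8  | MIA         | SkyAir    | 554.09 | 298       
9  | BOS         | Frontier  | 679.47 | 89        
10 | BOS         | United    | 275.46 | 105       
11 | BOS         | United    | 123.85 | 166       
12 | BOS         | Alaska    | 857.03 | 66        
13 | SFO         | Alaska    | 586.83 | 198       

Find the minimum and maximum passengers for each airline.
SELECT airline, MIN(passengers), MAX(passengers)
FROM flights
GROUP BY airline

Result:
  Alaska: min=66, max=213
  Frontier: min=89, max=89
  SkyAir: min=108, max=298
  Southwest: min=77, max=136
  United: min=105, max=166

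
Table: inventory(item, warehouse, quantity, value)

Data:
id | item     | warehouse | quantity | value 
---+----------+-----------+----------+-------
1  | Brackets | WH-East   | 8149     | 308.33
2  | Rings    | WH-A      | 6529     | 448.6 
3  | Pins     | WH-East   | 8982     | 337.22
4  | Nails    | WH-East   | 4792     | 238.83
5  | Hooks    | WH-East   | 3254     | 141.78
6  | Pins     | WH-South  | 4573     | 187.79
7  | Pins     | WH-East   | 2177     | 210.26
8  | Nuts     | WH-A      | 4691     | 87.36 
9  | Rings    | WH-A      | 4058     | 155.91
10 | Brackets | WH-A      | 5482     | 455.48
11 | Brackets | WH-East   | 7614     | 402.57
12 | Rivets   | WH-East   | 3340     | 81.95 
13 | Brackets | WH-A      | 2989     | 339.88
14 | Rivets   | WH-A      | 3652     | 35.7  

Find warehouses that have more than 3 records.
SELECT warehouse, COUNT(*) as cnt
FROM inventory
GROUP BY warehouse
HAVING COUNT(*) > 3

Result:
  WH-A: 6
  WH-East: 7

Note: HAVING filters groups after aggregation, WHERE filters rows before.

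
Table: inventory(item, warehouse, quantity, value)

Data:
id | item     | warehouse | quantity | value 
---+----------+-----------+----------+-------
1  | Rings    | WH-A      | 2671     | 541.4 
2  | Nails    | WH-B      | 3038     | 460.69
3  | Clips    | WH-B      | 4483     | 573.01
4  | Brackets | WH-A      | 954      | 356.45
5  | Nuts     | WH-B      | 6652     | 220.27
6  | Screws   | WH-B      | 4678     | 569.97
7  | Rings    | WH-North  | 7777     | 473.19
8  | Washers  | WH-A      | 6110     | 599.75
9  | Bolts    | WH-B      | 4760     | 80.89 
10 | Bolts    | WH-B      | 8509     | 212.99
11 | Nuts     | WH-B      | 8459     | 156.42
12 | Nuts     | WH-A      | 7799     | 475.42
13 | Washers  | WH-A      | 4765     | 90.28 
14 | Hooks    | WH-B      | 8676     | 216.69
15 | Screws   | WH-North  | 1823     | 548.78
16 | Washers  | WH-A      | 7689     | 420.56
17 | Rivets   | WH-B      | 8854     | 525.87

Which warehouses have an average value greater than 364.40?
SELECT warehouse, AVG(value)
FROM inventory
GROUP BY warehouse
HAVING AVG(value) > 364.40

Result:
  WH-A: avg=413.98
  WH-North: avg=510.99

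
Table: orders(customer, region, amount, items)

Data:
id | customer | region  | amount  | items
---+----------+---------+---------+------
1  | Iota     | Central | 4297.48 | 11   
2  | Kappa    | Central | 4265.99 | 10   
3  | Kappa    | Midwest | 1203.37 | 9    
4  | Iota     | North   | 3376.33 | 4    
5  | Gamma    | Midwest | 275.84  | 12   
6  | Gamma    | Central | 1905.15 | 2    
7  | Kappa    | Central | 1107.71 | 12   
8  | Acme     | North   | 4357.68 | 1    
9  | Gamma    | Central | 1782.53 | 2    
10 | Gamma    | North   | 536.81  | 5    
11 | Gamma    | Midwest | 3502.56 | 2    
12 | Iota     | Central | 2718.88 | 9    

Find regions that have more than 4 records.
SELECT region, COUNT(*) as cnt
FROM orders
GROUP BY region
HAVING COUNT(*) > 4

Result:
  Central: 6

Note: HAVING filters groups after aggregation, WHERE filters rows before.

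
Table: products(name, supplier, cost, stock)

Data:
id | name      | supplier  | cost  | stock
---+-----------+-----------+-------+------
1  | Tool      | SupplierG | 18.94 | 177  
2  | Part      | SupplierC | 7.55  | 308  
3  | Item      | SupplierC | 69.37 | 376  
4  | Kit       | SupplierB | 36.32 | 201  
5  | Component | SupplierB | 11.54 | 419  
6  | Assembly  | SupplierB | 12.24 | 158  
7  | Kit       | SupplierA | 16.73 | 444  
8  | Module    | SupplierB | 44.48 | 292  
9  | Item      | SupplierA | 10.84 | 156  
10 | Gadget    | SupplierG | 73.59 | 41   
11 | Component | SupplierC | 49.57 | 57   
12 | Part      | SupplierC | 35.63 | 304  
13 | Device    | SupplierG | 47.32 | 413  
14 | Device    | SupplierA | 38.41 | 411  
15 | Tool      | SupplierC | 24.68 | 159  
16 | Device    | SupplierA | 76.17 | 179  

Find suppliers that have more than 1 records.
SELECT supplier, COUNT(*) as cnt
FROM products
GROUP BY supplier
HAVING COUNT(*) > 1

Result:
  SupplierA: 4
  SupplierB: 4
  SupplierC: 5
  SupplierG: 3

Note: HAVING filters groups after aggregation, WHERE filters rows before.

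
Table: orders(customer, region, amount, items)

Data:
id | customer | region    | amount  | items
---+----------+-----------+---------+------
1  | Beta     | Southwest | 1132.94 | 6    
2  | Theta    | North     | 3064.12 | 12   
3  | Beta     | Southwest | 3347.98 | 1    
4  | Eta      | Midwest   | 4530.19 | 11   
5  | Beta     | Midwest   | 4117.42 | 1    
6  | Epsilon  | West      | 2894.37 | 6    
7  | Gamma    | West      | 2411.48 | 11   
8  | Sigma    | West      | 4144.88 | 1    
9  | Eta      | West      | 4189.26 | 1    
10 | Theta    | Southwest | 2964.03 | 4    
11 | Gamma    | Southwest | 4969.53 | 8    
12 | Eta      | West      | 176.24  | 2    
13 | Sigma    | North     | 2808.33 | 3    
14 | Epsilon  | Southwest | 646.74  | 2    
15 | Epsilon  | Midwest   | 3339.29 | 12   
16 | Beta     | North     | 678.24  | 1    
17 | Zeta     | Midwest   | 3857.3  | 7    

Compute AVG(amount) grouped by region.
SELECT region, AVG(amount) as result
FROM orders
GROUP BY region

Result:
  Midwest: 3961.05
  North: 2183.56
  Southwest: 2612.24
  West: 2763.25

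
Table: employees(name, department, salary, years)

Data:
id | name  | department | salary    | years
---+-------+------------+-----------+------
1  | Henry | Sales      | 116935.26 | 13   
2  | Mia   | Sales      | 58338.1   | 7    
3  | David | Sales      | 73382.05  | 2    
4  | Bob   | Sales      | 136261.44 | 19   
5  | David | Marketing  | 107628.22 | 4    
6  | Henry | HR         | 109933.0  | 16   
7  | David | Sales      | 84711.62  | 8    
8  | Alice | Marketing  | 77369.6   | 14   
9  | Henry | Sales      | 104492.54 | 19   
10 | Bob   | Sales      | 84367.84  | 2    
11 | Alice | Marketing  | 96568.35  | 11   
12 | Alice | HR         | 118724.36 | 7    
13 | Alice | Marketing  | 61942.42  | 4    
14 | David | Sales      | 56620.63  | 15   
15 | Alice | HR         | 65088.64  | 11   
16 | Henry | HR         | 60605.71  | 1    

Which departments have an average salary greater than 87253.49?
SELECT department, AVG(salary)
FROM employees
GROUP BY department
HAVING AVG(salary) > 87253.49

Result:
  HR: avg=88587.93
  Sales: avg=89388.69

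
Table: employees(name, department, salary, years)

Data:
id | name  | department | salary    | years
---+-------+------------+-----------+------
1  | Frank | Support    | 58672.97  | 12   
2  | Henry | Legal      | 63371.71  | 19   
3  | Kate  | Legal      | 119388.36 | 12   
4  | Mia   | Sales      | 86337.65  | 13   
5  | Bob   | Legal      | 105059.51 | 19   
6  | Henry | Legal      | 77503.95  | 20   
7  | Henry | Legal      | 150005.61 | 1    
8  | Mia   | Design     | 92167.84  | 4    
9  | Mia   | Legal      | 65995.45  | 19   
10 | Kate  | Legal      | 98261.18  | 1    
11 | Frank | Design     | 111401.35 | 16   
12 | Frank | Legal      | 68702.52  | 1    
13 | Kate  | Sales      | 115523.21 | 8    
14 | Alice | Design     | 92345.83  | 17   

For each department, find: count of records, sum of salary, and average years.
SELECT department,
       COUNT(*) as cnt,
       SUM(salary) as total_salary,
       AVG(years) as avg_years
FROM employees
GROUP BY department

Result:
  Design: 3 records, 295915.02 total salary, 12.33 avg years
  Legal: 8 records, 748288.29 total salary, 11.50 avg years
  Sales: 2 records, 201860.86 total salary, 10.50 avg years
  Support: 1 records, 58672.97 total salary, 12.00 avg years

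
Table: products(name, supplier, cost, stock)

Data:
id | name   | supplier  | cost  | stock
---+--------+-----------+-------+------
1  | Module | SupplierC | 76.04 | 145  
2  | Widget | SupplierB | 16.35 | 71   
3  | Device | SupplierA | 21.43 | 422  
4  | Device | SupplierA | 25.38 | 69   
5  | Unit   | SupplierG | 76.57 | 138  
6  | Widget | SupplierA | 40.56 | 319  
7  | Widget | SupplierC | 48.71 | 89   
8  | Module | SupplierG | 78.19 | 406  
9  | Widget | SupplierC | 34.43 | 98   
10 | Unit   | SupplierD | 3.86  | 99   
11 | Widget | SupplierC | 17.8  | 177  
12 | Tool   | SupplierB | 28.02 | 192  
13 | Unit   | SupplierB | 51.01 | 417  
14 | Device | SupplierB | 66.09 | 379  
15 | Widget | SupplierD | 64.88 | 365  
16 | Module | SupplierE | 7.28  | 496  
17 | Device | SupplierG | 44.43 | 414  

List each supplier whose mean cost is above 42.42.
SELECT supplier, AVG(cost)
FROM products
GROUP BY supplier
HAVING AVG(cost) > 42.42

Result:
  SupplierC: avg=44.25
  SupplierG: avg=66.40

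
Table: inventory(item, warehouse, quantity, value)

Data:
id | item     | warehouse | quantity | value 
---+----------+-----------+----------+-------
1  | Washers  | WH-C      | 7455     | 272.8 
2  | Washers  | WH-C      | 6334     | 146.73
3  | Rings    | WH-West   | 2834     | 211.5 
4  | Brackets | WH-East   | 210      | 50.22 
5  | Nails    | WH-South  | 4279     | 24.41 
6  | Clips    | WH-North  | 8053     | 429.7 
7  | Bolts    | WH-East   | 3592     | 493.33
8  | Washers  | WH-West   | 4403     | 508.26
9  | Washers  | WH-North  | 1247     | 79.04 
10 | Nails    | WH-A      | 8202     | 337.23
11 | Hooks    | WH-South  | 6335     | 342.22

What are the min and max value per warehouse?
SELECT warehouse, MIN(value), MAX(value)
FROM inventory
GROUP BY warehouse

Result:
  WH-A: min=337.23, max=337.23
  WH-C: min=146.73, max=272.80
  WH-East: min=50.22, max=493.33
  WH-North: min=79.04, max=429.70
  WH-South: min=24.41, max=342.22
  WH-West: min=211.50, max=508.26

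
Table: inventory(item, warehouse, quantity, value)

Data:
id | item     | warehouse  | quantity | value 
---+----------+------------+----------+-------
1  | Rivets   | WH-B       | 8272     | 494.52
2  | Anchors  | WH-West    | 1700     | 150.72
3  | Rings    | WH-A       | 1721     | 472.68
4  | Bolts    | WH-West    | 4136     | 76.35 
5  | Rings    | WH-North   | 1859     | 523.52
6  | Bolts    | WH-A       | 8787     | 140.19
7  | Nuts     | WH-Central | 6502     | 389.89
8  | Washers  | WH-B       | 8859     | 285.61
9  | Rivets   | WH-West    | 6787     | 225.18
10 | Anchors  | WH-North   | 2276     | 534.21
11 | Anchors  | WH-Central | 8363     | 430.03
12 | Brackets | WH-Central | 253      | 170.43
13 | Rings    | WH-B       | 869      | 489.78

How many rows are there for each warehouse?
SELECT warehouse, COUNT(*) as count
FROM inventory
GROUP BY warehouse

Result:
  WH-A: 2
  WH-B: 3
  WH-Central: 3
  WH-North: 2
  WH-West: 3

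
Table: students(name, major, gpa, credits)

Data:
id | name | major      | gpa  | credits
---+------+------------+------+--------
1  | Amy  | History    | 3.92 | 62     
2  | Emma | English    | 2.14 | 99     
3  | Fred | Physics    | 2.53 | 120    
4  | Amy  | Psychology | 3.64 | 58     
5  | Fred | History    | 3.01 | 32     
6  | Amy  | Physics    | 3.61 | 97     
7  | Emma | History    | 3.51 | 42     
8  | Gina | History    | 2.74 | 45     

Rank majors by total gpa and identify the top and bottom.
SELECT major, SUM(gpa)
FROM students
GROUP BY major
ORDER BY SUM(gpa)

All groups:
  English: 2.14
  Psychology: 3.64
  Physics: 6.14
  History: 13.18

Highest: History (13.18)
Lowest: English (2.14)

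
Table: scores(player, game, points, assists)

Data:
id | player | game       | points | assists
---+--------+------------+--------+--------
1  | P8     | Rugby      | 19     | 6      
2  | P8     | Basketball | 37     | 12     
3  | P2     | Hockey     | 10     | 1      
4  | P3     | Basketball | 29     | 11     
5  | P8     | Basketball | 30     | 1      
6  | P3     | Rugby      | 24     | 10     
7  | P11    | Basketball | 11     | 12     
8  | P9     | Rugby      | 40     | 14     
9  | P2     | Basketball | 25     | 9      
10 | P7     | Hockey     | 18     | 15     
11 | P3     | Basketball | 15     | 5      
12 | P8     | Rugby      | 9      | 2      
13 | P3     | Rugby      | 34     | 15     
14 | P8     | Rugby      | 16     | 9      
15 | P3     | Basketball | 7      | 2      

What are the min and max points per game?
SELECT game, MIN(points), MAX(points)
FROM scores
GROUP BY game

Result:
  Basketball: min=7, max=37
  Hockey: min=10, max=18
  Rugby: min=9, max=40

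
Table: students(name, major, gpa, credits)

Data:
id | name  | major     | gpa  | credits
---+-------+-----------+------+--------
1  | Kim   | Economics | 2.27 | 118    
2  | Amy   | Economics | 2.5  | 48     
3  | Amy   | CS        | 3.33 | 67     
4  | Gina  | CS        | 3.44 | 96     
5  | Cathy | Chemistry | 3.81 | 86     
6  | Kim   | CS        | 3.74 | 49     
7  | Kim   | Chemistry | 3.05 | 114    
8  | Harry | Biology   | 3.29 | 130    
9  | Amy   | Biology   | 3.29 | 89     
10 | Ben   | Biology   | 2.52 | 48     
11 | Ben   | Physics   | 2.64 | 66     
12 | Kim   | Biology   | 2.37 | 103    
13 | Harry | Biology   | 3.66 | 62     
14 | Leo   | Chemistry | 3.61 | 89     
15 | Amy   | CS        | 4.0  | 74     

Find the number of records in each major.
SELECT major, COUNT(*) as count
FROM students
GROUP BY major

Result:
  Biology: 5
  CS: 4
  Chemistry: 3
  Economics: 2
  Physics: 1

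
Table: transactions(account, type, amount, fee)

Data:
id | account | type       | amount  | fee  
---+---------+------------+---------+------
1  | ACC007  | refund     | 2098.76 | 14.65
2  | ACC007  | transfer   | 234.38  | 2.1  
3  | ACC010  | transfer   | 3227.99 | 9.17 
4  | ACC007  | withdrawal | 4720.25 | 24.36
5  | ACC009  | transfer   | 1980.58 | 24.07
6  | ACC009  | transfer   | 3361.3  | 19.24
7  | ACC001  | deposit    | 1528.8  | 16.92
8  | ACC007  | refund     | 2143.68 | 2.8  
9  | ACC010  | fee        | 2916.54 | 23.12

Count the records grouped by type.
SELECT type, COUNT(*) as count
FROM transactions
GROUP BY type

Result:
  deposit: 1
  fee: 1
  refund: 2
  transfer: 4
  withdrawal: 1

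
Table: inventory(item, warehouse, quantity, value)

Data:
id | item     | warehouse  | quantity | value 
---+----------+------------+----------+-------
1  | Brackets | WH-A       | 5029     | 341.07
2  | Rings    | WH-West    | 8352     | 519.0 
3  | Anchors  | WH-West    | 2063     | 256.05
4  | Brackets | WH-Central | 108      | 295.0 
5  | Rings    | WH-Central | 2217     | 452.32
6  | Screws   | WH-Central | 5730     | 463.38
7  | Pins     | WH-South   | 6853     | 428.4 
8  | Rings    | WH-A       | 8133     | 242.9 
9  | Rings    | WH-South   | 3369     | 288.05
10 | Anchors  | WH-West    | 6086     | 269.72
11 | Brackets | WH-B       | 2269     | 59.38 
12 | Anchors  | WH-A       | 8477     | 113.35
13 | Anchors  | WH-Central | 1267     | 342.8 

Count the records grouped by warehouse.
SELECT warehouse, COUNT(*) as count
FROM inventory
GROUP BY warehouse

Result:
  WH-A: 3
  WH-B: 1
  WH-Central: 4
  WH-South: 2
  WH-West: 3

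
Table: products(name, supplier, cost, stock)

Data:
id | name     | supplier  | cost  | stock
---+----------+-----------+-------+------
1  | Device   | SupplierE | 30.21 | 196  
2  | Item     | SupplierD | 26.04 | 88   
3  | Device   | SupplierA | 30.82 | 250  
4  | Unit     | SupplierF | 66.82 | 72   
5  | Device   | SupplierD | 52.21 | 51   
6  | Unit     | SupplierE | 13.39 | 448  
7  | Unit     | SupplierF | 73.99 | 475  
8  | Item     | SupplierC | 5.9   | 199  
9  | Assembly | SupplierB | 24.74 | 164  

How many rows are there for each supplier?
SELECT supplier, COUNT(*) as count
FROM products
GROUP BY supplier

Result:
  SupplierA: 1
  SupplierB: 1
  SupplierC: 1
  SupplierD: 2
  SupplierE: 2
  SupplierF: 2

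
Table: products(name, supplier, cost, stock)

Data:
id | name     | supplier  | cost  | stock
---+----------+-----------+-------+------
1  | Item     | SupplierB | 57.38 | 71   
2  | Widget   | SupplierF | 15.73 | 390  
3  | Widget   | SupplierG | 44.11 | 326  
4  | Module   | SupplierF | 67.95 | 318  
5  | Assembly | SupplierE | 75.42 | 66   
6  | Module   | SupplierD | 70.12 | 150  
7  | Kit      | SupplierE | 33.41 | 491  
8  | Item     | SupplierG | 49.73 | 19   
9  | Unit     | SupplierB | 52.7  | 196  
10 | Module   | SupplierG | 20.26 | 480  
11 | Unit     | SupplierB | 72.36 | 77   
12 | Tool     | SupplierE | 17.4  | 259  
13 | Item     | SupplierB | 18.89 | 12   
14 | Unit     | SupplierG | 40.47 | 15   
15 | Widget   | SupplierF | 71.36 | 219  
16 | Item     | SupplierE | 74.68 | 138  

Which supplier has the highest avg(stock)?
SELECT supplier, AVG(stock) as val
FROM products
GROUP BY supplier
ORDER BY val DESC
LIMIT 1

Result: SupplierF with avg(stock) = 309.00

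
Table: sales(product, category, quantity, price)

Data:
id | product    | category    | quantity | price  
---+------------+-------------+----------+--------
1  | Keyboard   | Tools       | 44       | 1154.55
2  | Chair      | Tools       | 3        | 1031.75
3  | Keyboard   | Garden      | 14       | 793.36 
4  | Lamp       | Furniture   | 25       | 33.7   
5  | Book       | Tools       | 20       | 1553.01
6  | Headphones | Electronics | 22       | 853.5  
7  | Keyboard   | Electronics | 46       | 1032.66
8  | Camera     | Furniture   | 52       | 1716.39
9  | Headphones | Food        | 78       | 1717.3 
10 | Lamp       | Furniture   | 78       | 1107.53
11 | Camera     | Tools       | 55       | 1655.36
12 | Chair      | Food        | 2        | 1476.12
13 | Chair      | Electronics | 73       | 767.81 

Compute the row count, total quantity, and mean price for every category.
SELECT category,
       COUNT(*) as cnt,
       SUM(quantity) as total_quantity,
       AVG(price) as avg_price
FROM sales
GROUP BY category

Result:
  Electronics: 3 records, 141 total quantity, 884.66 avg price
  Food: 2 records, 80 total quantity, 1596.71 avg price
  Furniture: 3 records, 155 total quantity, 952.54 avg price
  Garden: 1 records, 14 total quantity, 793.36 avg price
  Tools: 4 records, 122 total quantity, 1348.67 avg price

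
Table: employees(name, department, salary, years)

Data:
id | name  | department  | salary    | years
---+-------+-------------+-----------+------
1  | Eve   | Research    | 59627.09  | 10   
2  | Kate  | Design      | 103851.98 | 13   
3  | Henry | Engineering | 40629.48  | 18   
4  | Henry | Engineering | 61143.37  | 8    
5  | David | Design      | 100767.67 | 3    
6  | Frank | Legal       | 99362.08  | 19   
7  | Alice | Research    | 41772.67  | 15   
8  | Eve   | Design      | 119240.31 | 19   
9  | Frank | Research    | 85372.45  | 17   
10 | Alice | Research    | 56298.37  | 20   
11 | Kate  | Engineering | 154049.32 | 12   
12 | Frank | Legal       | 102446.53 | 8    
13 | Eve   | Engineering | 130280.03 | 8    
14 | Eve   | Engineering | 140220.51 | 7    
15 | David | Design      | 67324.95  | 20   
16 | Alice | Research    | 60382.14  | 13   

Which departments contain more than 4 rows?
SELECT department, COUNT(*) as cnt
FROM employees
GROUP BY department
HAVING COUNT(*) > 4

Result:
  Engineering: 5
  Research: 5

Note: HAVING filters groups after aggregation, WHERE filters rows before.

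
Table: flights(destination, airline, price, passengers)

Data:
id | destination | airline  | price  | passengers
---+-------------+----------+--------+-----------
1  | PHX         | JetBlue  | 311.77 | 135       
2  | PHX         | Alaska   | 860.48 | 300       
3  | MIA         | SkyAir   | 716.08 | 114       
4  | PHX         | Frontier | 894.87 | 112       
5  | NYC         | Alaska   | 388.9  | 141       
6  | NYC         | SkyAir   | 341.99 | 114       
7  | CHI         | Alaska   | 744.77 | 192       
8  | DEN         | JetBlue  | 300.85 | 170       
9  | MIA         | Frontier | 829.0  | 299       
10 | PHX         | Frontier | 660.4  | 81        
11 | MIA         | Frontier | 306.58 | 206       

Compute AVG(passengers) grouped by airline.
SELECT airline, AVG(passengers) as result
FROM flights
GROUP BY airline

Result:
  Alaska: 211.00
  Frontier: 174.50
  JetBlue: 152.50
  SkyAir: 114.00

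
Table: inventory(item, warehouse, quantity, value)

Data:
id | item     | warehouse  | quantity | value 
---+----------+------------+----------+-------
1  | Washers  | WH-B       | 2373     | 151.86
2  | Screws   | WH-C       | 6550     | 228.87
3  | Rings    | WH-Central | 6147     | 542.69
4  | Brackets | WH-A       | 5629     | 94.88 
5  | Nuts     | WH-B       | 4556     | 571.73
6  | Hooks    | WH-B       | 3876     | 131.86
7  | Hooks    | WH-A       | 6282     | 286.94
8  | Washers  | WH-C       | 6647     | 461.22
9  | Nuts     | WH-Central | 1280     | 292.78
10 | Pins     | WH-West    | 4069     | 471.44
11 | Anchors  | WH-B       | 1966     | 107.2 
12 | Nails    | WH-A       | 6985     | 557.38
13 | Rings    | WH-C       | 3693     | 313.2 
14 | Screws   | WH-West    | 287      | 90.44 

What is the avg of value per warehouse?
SELECT warehouse, AVG(value) as result
FROM inventory
GROUP BY warehouse

Result:
  WH-A: 313.07
  WH-B: 240.66
  WH-C: 334.43
  WH-Central: 417.74
  WH-West: 280.94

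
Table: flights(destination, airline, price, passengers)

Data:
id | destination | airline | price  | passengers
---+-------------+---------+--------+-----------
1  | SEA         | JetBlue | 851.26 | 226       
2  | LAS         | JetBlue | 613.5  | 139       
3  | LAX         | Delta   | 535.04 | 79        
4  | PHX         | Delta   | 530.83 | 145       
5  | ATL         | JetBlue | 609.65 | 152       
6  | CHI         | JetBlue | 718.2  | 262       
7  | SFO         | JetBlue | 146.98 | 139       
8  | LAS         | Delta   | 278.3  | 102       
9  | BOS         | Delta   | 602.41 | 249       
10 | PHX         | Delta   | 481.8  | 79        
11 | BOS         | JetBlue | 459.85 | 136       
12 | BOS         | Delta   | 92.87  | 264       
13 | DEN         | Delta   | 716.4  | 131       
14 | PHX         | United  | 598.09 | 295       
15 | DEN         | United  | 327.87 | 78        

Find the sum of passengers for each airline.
SELECT airline, SUM(passengers) as result
FROM flights
GROUP BY airline

Result:
  Delta: 1049
  JetBlue: 1054
  United: 373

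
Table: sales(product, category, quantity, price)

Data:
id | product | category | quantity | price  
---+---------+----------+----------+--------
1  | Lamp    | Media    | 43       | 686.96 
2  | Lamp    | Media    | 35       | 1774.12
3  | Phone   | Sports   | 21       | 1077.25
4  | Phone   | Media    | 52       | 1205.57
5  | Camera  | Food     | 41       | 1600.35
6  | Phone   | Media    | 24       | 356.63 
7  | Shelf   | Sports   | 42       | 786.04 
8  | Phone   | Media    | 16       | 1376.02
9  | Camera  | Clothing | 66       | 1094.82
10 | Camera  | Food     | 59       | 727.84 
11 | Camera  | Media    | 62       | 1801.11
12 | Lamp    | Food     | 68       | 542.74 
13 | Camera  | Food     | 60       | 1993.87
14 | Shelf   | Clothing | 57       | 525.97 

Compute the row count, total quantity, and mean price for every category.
SELECT category,
       COUNT(*) as cnt,
       SUM(quantity) as total_quantity,
       AVG(price) as avg_price
FROM sales
GROUP BY category

Result:
  Clothing: 2 records, 123 total quantity, 810.40 avg price
  Food: 4 records, 228 total quantity, 1216.20 avg price
  Media: 6 records, 232 total quantity, 1200.07 avg price
  Sports: 2 records, 63 total quantity, 931.65 avg price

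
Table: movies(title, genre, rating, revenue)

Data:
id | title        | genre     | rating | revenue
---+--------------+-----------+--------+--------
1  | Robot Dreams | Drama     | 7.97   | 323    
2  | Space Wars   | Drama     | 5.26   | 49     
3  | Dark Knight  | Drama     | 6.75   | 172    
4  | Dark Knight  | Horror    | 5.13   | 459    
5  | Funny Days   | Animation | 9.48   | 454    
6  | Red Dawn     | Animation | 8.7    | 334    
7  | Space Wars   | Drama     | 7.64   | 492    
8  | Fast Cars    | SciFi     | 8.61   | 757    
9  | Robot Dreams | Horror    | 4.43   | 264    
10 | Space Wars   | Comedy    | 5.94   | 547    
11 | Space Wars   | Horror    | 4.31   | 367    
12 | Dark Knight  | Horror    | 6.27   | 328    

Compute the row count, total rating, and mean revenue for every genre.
SELECT genre,
       COUNT(*) as cnt,
       SUM(rating) as total_rating,
       AVG(revenue) as avg_revenue
FROM movies
GROUP BY genre

Result:
  Animation: 2 records, 18.18 total rating, 394.00 avg revenue
  Comedy: 1 records, 5.94 total rating, 547.00 avg revenue
  Drama: 4 records, 27.62 total rating, 259.00 avg revenue
  Horror: 4 records, 20.14 total rating, 354.50 avg revenue
  SciFi: 1 records, 8.61 total rating, 757.00 avg revenue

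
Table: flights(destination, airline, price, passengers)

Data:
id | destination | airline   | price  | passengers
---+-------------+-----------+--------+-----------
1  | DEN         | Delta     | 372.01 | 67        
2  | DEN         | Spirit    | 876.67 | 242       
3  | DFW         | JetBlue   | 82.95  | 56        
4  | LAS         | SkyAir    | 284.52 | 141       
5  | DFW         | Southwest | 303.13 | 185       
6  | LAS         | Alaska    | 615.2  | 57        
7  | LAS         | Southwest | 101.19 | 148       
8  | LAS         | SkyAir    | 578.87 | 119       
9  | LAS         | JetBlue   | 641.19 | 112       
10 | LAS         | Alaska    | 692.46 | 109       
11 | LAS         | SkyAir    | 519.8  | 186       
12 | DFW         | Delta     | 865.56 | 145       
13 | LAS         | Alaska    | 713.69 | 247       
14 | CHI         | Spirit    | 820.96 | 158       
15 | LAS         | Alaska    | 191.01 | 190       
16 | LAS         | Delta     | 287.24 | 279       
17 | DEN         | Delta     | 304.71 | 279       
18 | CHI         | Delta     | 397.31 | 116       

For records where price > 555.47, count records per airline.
SELECT airline, COUNT(*)
FROM flights
WHERE price > 555.47
GROUP BY airline

Note: WHERE filters rows before grouping.

Result:
  Alaska: 3
  Delta: 1
  JetBlue: 1
  SkyAir: 1
  Spirit: 2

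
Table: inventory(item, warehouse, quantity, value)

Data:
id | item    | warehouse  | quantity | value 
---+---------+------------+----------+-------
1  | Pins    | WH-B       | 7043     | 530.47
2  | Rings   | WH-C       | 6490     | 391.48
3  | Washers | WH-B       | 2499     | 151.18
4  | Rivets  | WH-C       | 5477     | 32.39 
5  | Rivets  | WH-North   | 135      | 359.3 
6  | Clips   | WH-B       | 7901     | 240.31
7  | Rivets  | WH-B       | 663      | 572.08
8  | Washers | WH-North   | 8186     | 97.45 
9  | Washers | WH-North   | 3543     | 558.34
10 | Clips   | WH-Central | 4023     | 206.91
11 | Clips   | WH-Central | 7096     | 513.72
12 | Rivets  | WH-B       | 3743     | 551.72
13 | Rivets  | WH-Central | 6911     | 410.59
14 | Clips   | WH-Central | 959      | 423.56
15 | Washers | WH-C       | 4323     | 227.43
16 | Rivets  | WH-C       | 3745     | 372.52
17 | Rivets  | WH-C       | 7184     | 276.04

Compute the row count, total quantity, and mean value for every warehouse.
SELECT warehouse,
       COUNT(*) as cnt,
       SUM(quantity) as total_quantity,
       AVG(value) as avg_value
FROM inventory
GROUP BY warehouse

Result:
  WH-B: 5 records, 21849 total quantity, 409.15 avg value
  WH-C: 5 records, 27219 total quantity, 259.97 avg value
  WH-Central: 4 records, 18989 total quantity, 388.70 avg value
  WH-North: 3 records, 11864 total quantity, 338.36 avg value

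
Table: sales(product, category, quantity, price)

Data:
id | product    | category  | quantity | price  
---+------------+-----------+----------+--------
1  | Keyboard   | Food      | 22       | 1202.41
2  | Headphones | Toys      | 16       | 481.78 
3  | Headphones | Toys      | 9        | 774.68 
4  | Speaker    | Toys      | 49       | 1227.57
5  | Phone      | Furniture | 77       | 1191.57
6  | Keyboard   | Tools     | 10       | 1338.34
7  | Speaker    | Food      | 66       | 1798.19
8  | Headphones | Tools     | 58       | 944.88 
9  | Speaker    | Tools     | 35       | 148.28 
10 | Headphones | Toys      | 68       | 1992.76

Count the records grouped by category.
SELECT category, COUNT(*) as count
FROM sales
GROUP BY category

Result:
  Food: 2
  Furniture: 1
  Tools: 3
  Toys: 4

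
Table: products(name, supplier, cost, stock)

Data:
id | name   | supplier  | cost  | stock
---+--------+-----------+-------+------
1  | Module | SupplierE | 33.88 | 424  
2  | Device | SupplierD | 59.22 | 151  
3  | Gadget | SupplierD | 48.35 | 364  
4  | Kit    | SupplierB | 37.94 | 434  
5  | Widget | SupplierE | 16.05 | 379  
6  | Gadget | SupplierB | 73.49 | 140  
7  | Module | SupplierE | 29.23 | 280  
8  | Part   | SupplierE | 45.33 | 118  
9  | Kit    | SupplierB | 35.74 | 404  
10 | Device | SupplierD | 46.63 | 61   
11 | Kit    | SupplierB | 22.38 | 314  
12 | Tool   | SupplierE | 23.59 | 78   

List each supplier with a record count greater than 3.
SELECT supplier, COUNT(*) as cnt
FROM products
GROUP BY supplier
HAVING COUNT(*) > 3

Result:
  SupplierB: 4
  SupplierE: 5

Note: HAVING filters groups after aggregation, WHERE filters rows before.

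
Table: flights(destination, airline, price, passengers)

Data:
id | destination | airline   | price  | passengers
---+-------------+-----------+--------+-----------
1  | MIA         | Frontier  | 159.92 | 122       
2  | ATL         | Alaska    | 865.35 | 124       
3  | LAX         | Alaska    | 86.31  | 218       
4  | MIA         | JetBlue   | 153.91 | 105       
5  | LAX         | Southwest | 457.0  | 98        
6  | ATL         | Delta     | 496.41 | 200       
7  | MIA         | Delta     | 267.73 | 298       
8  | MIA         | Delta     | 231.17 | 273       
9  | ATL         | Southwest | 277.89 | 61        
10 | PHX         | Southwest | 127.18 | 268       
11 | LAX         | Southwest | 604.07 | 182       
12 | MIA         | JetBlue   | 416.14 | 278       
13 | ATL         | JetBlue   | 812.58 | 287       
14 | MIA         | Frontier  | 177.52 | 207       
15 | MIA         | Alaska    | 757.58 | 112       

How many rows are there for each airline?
SELECT airline, COUNT(*) as count
FROM flights
GROUP BY airline

Result:
  Alaska: 3
  Delta: 3
  Frontier: 2
  JetBlue: 3
  Southwest: 4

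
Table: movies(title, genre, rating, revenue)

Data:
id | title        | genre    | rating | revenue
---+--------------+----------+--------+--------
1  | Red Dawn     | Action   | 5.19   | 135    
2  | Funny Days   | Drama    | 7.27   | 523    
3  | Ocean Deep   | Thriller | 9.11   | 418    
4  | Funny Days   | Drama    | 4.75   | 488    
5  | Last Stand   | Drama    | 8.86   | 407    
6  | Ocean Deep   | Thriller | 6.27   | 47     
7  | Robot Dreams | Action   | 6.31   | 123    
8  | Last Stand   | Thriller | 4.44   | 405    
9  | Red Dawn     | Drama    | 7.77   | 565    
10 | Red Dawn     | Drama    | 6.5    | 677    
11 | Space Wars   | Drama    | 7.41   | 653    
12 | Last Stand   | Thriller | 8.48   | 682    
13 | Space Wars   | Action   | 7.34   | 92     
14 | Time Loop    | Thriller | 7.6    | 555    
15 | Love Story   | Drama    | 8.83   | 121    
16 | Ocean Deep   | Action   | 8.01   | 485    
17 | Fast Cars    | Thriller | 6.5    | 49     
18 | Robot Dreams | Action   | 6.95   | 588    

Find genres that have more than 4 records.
SELECT genre, COUNT(*) as cnt
FROM movies
GROUP BY genre
HAVING COUNT(*) > 4

Result:
  Action: 5
  Drama: 7
  Thriller: 6

Note: HAVING filters groups after aggregation, WHERE filters rows before.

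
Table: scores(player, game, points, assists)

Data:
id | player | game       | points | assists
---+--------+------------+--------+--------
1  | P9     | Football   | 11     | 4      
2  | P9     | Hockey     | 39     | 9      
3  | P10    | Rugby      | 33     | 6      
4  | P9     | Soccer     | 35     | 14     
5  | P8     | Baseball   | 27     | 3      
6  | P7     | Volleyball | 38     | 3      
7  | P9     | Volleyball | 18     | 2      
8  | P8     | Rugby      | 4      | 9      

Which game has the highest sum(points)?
SELECT game, SUM(points) as val
FROM scores
GROUP BY game
ORDER BY val DESC
LIMIT 1

Result: Volleyball with sum(points) = 56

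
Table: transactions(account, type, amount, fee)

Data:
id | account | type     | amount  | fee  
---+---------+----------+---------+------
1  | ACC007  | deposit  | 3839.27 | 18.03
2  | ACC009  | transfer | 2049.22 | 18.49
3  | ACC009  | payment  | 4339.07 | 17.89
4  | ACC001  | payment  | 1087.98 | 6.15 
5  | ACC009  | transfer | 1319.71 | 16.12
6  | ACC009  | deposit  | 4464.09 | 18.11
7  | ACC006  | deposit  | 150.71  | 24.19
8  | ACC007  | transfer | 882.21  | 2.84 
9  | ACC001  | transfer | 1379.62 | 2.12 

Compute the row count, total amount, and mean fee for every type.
SELECT type,
       COUNT(*) as cnt,
       SUM(amount) as total_amount,
       AVG(fee) as avg_fee
FROM transactions
GROUP BY type

Result:
  deposit: 3 records, 8454.07 total amount, 20.11 avg fee
  payment: 2 records, 5427.05 total amount, 12.02 avg fee
  transfer: 4 records, 5630.76 total amount, 9.89 avg fee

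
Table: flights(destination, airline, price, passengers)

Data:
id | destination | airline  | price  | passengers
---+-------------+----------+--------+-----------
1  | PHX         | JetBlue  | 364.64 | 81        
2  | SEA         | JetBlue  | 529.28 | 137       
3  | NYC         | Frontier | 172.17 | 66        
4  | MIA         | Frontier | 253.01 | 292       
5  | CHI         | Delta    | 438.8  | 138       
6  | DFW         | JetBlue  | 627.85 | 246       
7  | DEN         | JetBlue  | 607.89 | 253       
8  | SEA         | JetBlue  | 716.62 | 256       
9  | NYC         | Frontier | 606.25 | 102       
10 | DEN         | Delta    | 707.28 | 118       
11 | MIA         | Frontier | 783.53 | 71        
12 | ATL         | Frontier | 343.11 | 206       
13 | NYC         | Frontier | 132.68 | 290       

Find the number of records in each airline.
SELECT airline, COUNT(*) as count
FROM flights
GROUP BY airline

Result:
  Delta: 2
  Frontier: 6
  JetBlue: 5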